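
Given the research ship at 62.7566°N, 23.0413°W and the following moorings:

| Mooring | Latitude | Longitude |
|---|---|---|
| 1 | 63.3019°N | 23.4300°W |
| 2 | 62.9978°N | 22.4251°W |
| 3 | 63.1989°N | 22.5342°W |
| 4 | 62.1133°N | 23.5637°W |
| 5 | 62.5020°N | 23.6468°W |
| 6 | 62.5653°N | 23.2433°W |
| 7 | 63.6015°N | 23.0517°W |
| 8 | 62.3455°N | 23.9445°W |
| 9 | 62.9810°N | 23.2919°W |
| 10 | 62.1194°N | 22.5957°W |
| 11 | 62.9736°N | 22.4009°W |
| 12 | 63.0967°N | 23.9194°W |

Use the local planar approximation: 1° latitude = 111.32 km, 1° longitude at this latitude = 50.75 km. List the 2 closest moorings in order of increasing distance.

Distances from 62.7566°N, 23.0413°W:
1: √((0.5453·111.32)² + (-0.3887·50.75)²) = √(3684.829442 + 389.135789) = 63.8276 km
2: √((0.2412·111.32)² + (0.6162·50.75)²) = √(720.943121 + 977.947366) = 41.2176 km
3: √((0.4423·111.32)² + (0.5071·50.75)²) = √(2424.266019 + 662.306953) = 55.5569 km
4: √((-0.6433·111.32)² + (-0.5224·50.75)²) = √(5128.300887 + 702.875539) = 76.3621 km
5: √((-0.2546·111.32)² + (-0.6055·50.75)²) = √(803.273045 + 944.279123) = 41.8037 km
6: √((-0.1913·111.32)² + (-0.2020·50.75)²) = √(453.499002 + 105.093252) = 23.6346 km
7: √((0.8449·111.32)² + (-0.0104·50.75)²) = √(8846.205329 + 0.278573) = 94.0557 km
8: √((-0.4111·111.32)² + (-0.9032·50.75)²) = √(2094.311844 + 2101.067239) = 64.7717 km
9: √((0.2244·111.32)² + (-0.2506·50.75)²) = √(624.010792 + 161.746252) = 28.0314 km
10: √((-0.6372·111.32)² + (0.4456·50.75)²) = √(5031.505243 + 511.402042) = 74.4507 km
11: √((0.2170·111.32)² + (0.6404·50.75)²) = √(583.533593 + 1056.269500) = 40.4945 km
12: √((0.3401·111.32)² + (-0.8781·50.75)²) = √(1433.374451 + 1985.912217) = 58.4747 km
Sorted: 6 (23.6346 km) < 9 (28.0314 km) < 11 (40.4945 km) < 2 (41.2176 km) < …

6, 9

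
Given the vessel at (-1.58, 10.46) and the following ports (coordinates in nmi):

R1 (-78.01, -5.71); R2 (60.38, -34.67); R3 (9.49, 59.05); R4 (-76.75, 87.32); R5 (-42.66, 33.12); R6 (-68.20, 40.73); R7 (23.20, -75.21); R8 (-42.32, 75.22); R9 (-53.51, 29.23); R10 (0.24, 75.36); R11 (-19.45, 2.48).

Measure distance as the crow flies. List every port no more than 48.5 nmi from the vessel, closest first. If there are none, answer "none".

R11, R5

Distances from (-1.58, 10.46):
R1: 78.12 nmi
R2: 76.65 nmi
R3: 49.84 nmi
R4: 107.51 nmi
R5: 46.92 nmi
R6: 73.17 nmi
R7: 89.18 nmi
R8: 76.51 nmi
R9: 55.22 nmi
R10: 64.93 nmi
R11: 19.57 nmi
Threshold 48.5 nmi: R11 (19.57 nmi), R5 (46.92 nmi) are within range.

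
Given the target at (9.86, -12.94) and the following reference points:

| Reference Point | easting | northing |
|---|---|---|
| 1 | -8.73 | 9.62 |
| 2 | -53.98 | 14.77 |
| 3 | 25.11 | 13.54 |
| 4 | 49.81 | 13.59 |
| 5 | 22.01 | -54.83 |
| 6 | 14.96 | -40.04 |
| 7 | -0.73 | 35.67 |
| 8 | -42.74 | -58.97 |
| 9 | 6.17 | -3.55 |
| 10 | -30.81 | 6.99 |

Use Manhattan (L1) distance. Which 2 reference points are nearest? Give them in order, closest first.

Distances from (9.86, -12.94):
1: 41.15
2: 91.55
3: 41.73
4: 66.48
5: 54.04
6: 32.20
7: 59.20
8: 98.63
9: 13.08
10: 60.60
Sorted: 9 (13.08) < 6 (32.20) < 1 (41.15) < 3 (41.73) < …

9, 6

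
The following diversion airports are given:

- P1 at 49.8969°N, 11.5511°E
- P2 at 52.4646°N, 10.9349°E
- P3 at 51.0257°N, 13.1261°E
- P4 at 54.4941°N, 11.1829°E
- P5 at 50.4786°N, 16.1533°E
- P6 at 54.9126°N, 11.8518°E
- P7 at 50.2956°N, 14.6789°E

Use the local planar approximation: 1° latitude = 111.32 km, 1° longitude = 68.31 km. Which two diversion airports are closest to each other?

P4 and P6

Pairwise distances:
P1–P2: 288.9190 km
P1–P3: 165.4242 km
P1–P4: 512.3780 km
P1–P5: 320.9761 km
P1–P6: 558.7254 km
P1–P7: 218.2212 km
P2–P3: 219.2293 km
P2–P4: 226.5582 km
P2–P5: 419.4605 km
P2–P6: 279.6165 km
P2–P7: 351.7229 km
P3–P4: 408.2828 km
P3–P5: 215.5701 km
P3–P6: 441.3589 km
P3–P7: 133.6293 km
P4–P5: 561.3316 km
P4–P6: 65.2549 km
P4–P7: 524.8546 km
P5–P6: 574.4329 km
P5–P7: 102.7559 km
P6–P7: 549.0487 km
Closest pair: P4–P6 at 65.2549 km.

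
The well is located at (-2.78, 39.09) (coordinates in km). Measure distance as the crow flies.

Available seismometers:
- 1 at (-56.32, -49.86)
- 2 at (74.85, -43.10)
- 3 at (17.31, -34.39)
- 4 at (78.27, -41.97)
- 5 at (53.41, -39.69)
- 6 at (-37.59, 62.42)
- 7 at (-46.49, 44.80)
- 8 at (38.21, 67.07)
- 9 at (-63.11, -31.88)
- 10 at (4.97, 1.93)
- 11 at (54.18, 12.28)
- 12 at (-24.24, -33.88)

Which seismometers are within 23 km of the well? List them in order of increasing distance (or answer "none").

none

Distances from (-2.78, 39.09):
1: 103.82 km
2: 113.06 km
3: 76.18 km
4: 114.63 km
5: 96.77 km
6: 41.90 km
7: 44.08 km
8: 49.63 km
9: 93.15 km
10: 37.96 km
11: 62.95 km
12: 76.06 km
Threshold 23 km: none within range.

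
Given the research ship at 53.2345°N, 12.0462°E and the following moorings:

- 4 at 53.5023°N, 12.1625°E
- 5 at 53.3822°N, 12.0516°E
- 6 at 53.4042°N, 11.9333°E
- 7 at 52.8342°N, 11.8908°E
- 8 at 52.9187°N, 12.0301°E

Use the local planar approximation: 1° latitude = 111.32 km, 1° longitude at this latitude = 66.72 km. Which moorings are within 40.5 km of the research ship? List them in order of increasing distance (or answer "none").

Distances from 53.2345°N, 12.0462°E:
4: √((0.2678·111.32)² + (0.1163·66.72)²) = √(888.725294 + 60.210399) = 30.8048 km
5: √((0.1477·111.32)² + (0.0054·66.72)²) = √(270.338180 + 0.129807) = 16.4459 km
6: √((0.1697·111.32)² + (-0.1129·66.72)²) = √(356.870032 + 56.741389) = 20.3374 km
7: √((-0.4003·111.32)² + (-0.1554·66.72)²) = √(1985.718013 + 107.501396) = 45.7517 km
8: √((-0.3158·111.32)² + (-0.0161·66.72)²) = √(1235.863900 + 1.153888) = 35.1713 km
Threshold 40.5 km: 5 (16.4459 km), 6 (20.3374 km), 4 (30.8048 km), 8 (35.1713 km) are within range.

5, 6, 4, 8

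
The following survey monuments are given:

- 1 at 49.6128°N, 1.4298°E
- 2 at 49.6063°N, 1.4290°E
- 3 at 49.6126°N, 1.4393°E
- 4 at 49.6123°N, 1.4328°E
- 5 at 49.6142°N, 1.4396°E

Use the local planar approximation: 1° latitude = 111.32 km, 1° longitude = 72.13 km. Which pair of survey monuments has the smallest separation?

3 and 5

Pairwise distances:
1–2: 0.7259 km
1–3: 0.6856 km
1–4: 0.2234 km
1–5: 0.7239 km
2–3: 1.0217 km
2–4: 0.7220 km
2–5: 1.1653 km
3–4: 0.4700 km
3–5: 0.1794 km
4–5: 0.5341 km
Closest pair: 3–5 at 0.1794 km.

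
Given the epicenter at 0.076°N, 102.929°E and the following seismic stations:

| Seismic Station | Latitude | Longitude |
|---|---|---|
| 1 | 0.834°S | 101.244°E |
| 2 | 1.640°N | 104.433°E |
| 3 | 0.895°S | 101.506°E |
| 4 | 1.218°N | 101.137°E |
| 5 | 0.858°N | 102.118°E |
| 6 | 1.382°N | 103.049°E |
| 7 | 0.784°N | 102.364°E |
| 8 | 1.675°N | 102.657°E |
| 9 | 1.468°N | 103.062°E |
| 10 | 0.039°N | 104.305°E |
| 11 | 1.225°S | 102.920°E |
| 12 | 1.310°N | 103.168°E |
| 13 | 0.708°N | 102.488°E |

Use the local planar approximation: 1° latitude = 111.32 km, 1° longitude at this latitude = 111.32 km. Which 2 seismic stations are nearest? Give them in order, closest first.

13, 7

Distances from 0.076°N, 102.929°E:
1: 213.181 km
2: 241.544 km
3: 191.773 km
4: 236.550 km
5: 125.414 km
6: 145.996 km
7: 100.835 km
8: 180.558 km
9: 155.663 km
10: 153.232 km
11: 144.831 km
12: 139.922 km
13: 85.789 km
Sorted: 13 (85.789 km) < 7 (100.835 km) < 5 (125.414 km) < 12 (139.922 km) < …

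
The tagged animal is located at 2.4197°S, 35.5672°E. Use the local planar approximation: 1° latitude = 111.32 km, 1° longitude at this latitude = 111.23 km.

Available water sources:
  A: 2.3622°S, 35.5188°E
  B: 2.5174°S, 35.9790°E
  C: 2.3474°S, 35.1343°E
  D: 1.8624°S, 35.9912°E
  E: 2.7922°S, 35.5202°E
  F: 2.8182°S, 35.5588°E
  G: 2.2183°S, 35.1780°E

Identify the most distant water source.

D

Distances from 2.4197°S, 35.5672°E:
A: 8.3638 km
B: 47.0780 km
C: 48.8195 km
D: 77.9295 km
E: 41.7949 km
F: 44.3709 km
G: 48.7518 km
Maximum: D at 77.9295 km.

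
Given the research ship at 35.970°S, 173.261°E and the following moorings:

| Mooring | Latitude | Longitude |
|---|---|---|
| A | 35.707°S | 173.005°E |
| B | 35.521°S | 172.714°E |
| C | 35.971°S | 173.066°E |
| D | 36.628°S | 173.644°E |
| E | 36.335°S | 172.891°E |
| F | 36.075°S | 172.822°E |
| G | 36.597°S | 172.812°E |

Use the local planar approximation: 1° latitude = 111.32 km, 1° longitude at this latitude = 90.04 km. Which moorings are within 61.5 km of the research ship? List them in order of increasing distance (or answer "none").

C, A, F, E

Distances from 35.970°S, 173.261°E:
A: √((0.263·111.32)² + (-0.256·90.04)²) = √(857.15210 + 531.31356) = 37.262 km
B: √((0.449·111.32)² + (-0.547·90.04)²) = √(2498.26830 + 2425.74768) = 70.171 km
C: √((-0.001·111.32)² + (-0.195·90.04)²) = √(0.01239 + 308.27634) = 17.558 km
D: √((-0.658·111.32)² + (0.383·90.04)²) = √(5365.35154 + 1189.23730) = 80.960 km
E: √((-0.365·111.32)² + (-0.370·90.04)²) = √(1650.94317 + 1109.87590) = 52.543 km
F: √((-0.105·111.32)² + (-0.439·90.04)²) = √(136.62337 + 1562.42800) = 41.220 km
G: √((-0.627·111.32)² + (-0.449·90.04)²) = √(4871.71055 + 1634.41995) = 80.661 km
Threshold 61.5 km: C (17.558 km), A (37.262 km), F (41.220 km), E (52.543 km) are within range.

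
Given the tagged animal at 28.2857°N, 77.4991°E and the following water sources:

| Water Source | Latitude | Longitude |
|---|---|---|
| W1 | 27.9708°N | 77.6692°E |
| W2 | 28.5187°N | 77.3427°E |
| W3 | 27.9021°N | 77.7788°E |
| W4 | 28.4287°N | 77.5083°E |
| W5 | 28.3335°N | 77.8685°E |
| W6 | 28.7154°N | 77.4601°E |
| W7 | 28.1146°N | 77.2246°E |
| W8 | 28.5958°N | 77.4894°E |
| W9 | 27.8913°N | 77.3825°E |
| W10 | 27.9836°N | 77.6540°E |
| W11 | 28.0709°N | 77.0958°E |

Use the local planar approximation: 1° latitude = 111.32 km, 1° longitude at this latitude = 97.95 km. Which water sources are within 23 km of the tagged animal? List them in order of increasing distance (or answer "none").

W4

Distances from 28.2857°N, 77.4991°E:
W1: √((-0.3149·111.32)² + (0.1701·97.95)²) = √(1228.829749 + 277.598751) = 38.8127 km
W2: √((0.2330·111.32)² + (-0.1564·97.95)²) = √(672.757019 + 234.683404) = 30.1238 km
W3: √((-0.3836·111.32)² + (0.2797·97.95)²) = √(1823.490866 + 750.574513) = 50.7352 km
W4: √((0.1430·111.32)² + (0.0092·97.95)²) = √(253.406920 + 0.812053) = 15.9442 km
W5: √((0.0478·111.32)² + (0.3694·97.95)²) = √(28.314063 + 1309.189950) = 36.5719 km
W6: √((0.4297·111.32)² + (-0.0390·97.95)²) = √(2288.111072 + 14.592782) = 47.9865 km
W7: √((-0.1711·111.32)² + (-0.2745·97.95)²) = √(362.782571 + 722.925557) = 32.9501 km
W8: √((0.3101·111.32)² + (-0.0097·97.95)²) = √(1191.653321 + 0.902719) = 34.5334 km
W9: √((-0.3944·111.32)² + (-0.1166·97.95)²) = √(1927.614604 + 130.438556) = 45.3658 km
W10: √((-0.3021·111.32)² + (0.1549·97.95)²) = √(1130.961565 + 230.203391) = 36.8940 km
W11: √((-0.2148·111.32)² + (-0.4033·97.95)²) = √(571.761554 + 1560.505575) = 46.1765 km
Threshold 23 km: W4 (15.9442 km) is within range.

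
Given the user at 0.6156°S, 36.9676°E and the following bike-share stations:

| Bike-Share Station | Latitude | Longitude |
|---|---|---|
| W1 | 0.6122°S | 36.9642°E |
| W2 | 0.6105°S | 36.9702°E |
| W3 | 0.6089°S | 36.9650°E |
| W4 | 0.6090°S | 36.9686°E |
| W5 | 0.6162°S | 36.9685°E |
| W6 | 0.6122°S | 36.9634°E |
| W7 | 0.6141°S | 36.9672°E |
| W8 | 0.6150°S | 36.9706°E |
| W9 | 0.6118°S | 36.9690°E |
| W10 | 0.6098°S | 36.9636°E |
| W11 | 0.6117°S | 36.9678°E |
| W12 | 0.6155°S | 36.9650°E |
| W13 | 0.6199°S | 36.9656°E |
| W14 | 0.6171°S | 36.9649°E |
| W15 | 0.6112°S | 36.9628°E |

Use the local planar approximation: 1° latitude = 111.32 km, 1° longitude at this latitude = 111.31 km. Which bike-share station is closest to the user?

W5

Distances from 0.6156°S, 36.9676°E:
W1: √((0.0034·111.32)² + (-0.0034·111.31)²) = √(0.143253 + 0.143227) = 0.5352 km
W2: √((0.0051·111.32)² + (0.0026·111.31)²) = √(0.322320 + 0.083756) = 0.6372 km
W3: √((0.0067·111.32)² + (-0.0026·111.31)²) = √(0.556283 + 0.083756) = 0.8000 km
W4: √((0.0066·111.32)² + (0.0010·111.31)²) = √(0.539802 + 0.012390) = 0.7431 km
W5: √((-0.0006·111.32)² + (0.0009·111.31)²) = √(0.004461 + 0.010036) = 0.1204 km
W6: √((0.0034·111.32)² + (-0.0042·111.31)²) = √(0.143253 + 0.218558) = 0.6015 km
W7: √((0.0015·111.32)² + (-0.0004·111.31)²) = √(0.027882 + 0.001982) = 0.1728 km
W8: √((0.0006·111.32)² + (0.0030·111.31)²) = √(0.004461 + 0.111509) = 0.3405 km
W9: √((0.0038·111.32)² + (0.0014·111.31)²) = √(0.178943 + 0.024284) = 0.4508 km
W10: √((0.0058·111.32)² + (-0.0040·111.31)²) = √(0.416872 + 0.198239) = 0.7843 km
W11: √((0.0039·111.32)² + (0.0002·111.31)²) = √(0.188484 + 0.000496) = 0.4347 km
W12: √((0.0001·111.32)² + (-0.0026·111.31)²) = √(0.000124 + 0.083756) = 0.2896 km
W13: √((-0.0043·111.32)² + (-0.0020·111.31)²) = √(0.229131 + 0.049560) = 0.5279 km
W14: √((-0.0015·111.32)² + (-0.0027·111.31)²) = √(0.027882 + 0.090322) = 0.3438 km
W15: √((0.0044·111.32)² + (-0.0048·111.31)²) = √(0.239912 + 0.285464) = 0.7248 km
Minimum: W5 at 0.1204 km.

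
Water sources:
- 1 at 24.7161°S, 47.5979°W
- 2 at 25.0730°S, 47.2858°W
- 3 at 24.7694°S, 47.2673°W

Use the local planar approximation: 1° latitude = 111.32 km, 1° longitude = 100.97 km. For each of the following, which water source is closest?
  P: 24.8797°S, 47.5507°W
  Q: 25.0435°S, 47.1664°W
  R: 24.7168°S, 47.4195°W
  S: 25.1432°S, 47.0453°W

P at 24.8797°S, 47.5507°W:
  1: √((0.1636·111.32)² + (-0.0472·100.97)²) = √(331.675196 + 22.712697) = 18.8252 km
  2: √((-0.1933·111.32)² + (0.2649·100.97)²) = √(463.031038 + 715.399495) = 34.3283 km
  3: √((0.1103·111.32)² + (0.2834·100.97)²) = √(150.763920 + 818.812388) = 31.1380 km
  → nearest: 1 (18.8252 km)
Q at 25.0435°S, 47.1664°W:
  1: √((0.3274·111.32)² + (-0.4315·100.97)²) = √(1328.323162 + 1898.218985) = 56.8027 km
  2: √((-0.0295·111.32)² + (-0.1194·100.97)²) = √(10.784262 + 145.342748) = 12.4951 km
  3: √((0.2741·111.32)² + (-0.1009·100.97)²) = √(931.031696 + 103.792756) = 32.1687 km
  → nearest: 2 (12.4951 km)
R at 24.7168°S, 47.4195°W:
  1: √((0.0007·111.32)² + (-0.1784·100.97)²) = √(0.006072 + 324.469898) = 18.0132 km
  2: √((-0.3562·111.32)² + (0.1337·100.97)²) = √(1572.295696 + 182.241603) = 41.8872 km
  3: √((-0.0526·111.32)² + (0.1522·100.97)²) = √(34.286084 + 236.164175) = 16.4454 km
  → nearest: 3 (16.4454 km)
S at 25.1432°S, 47.0453°W:
  1: √((0.4271·111.32)² + (-0.5526·100.97)²) = √(2260.505345 + 3113.196071) = 73.3055 km
  2: √((0.0702·111.32)² + (-0.2405·100.97)²) = √(61.068973 + 589.677930) = 25.5097 km
  3: √((0.3738·111.32)² + (-0.2220·100.97)²) = √(1731.509942 + 502.447467) = 47.2648 km
  → nearest: 2 (25.5097 km)

P→1; Q→2; R→3; S→2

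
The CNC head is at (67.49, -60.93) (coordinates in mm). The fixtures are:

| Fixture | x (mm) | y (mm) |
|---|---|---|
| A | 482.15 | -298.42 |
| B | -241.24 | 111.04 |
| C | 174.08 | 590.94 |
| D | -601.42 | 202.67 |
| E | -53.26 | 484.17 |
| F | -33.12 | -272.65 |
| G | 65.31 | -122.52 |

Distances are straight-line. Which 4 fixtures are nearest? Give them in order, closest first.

Distances from (67.49, -60.93):
A: √((414.66)² + (-237.49)²) = √(171942.9156 + 56401.5001) = 477.85 mm
B: √((-308.73)² + (171.97)²) = √(95314.2129 + 29573.6809) = 353.39 mm
C: √((106.59)² + (651.87)²) = √(11361.4281 + 424934.4969) = 660.53 mm
D: √((-668.91)² + (263.60)²) = √(447440.5881 + 69484.9600) = 718.98 mm
E: √((-120.75)² + (545.10)²) = √(14580.5625 + 297134.0100) = 558.31 mm
F: √((-100.61)² + (-211.72)²) = √(10122.3721 + 44825.3584) = 234.41 mm
G: √((-2.18)² + (-61.59)²) = √(4.7524 + 3793.3281) = 61.63 mm
Sorted: G (61.63 mm) < F (234.41 mm) < B (353.39 mm) < A (477.85 mm) < E (558.31 mm) < C (660.53 mm) < …

G, F, B, A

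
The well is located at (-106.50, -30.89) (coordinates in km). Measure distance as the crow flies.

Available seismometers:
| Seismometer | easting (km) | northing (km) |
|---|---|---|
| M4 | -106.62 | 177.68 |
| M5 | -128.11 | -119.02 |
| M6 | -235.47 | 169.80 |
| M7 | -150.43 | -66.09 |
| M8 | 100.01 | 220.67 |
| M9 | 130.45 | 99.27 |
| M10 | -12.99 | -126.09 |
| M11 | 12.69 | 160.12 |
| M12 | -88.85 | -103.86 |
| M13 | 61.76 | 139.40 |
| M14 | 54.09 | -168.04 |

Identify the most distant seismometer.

M8

Distances from (-106.50, -30.89):
M4: 208.57 km
M5: 90.74 km
M6: 238.56 km
M7: 56.29 km
M8: 325.47 km
M9: 270.35 km
M10: 133.44 km
M11: 225.15 km
M12: 75.07 km
M13: 239.40 km
M14: 211.19 km
Maximum: M8 at 325.47 km.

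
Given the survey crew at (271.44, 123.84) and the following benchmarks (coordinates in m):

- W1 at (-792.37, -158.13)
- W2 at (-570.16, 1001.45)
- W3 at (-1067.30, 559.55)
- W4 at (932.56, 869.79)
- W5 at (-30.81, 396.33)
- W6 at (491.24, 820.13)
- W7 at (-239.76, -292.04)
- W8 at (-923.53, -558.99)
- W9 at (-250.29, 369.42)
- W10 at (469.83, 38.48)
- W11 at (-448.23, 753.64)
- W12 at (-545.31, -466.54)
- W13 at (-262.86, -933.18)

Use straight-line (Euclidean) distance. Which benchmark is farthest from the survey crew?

Distances from (271.44, 123.84):
W1: 1100.54 m
W2: 1215.93 m
W3: 1407.86 m
W4: 996.76 m
W5: 406.95 m
W6: 730.16 m
W7: 659.00 m
W8: 1376.30 m
W9: 576.64 m
W10: 215.97 m
W11: 956.33 m
W12: 1007.78 m
W13: 1184.38 m
Maximum: W3 at 1407.86 m.

W3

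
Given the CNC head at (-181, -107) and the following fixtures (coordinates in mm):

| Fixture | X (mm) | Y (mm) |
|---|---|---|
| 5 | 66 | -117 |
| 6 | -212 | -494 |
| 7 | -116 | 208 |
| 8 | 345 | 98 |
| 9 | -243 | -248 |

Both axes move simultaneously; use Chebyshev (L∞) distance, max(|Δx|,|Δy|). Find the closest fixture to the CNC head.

Distances from (-181, -107):
5: 247 mm
6: 387 mm
7: 315 mm
8: 526 mm
9: 141 mm
Minimum: 9 at 141 mm.

9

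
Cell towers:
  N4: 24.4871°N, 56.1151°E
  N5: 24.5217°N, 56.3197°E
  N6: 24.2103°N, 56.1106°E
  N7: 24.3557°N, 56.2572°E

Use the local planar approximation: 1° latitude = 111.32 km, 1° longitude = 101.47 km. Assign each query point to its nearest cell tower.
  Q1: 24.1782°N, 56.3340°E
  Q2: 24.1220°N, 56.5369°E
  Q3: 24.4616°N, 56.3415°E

Q1 at 24.1782°N, 56.3340°E:
  N4: √((0.3089·111.32)² + (-0.2189·101.47)²) = √(1182.448438 + 493.363304) = 40.9367 km
  N5: √((0.3435·111.32)² + (-0.0143·101.47)²) = √(1462.176764 + 2.105462) = 38.2659 km
  N6: √((0.0321·111.32)² + (-0.2234·101.47)²) = √(12.768987 + 513.856268) = 22.9483 km
  N7: √((0.1775·111.32)² + (-0.0768·101.47)²) = √(390.429936 + 60.729228) = 21.2405 km
  → nearest: N7 (21.2405 km)
Q2 at 24.1220°N, 56.5369°E:
  N4: √((0.3651·111.32)² + (-0.4218·101.47)²) = √(1651.847922 + 1831.843938) = 59.0228 km
  N5: √((0.3997·111.32)² + (-0.2172·101.47)²) = √(1979.769785 + 485.730039) = 49.6538 km
  N6: √((0.0883·111.32)² + (-0.4263·101.47)²) = √(96.620171 + 1871.138721) = 44.3594 km
  N7: √((0.2337·111.32)² + (-0.2797·101.47)²) = √(676.805408 + 805.490186) = 38.5006 km
  → nearest: N7 (38.5006 km)
Q3 at 24.4616°N, 56.3415°E:
  N4: √((0.0255·111.32)² + (-0.2264·101.47)²) = √(8.057991 + 527.749907) = 23.1475 km
  N5: √((0.0601·111.32)² + (-0.0218·101.47)²) = √(44.760542 + 4.893148) = 7.0465 km
  N6: √((-0.2513·111.32)² + (-0.2309·101.47)²) = √(782.584735 + 548.937862) = 36.4900 km
  N7: √((-0.1059·111.32)² + (-0.0843·101.47)²) = √(138.975523 + 73.169564) = 14.5652 km
  → nearest: N5 (7.0465 km)

Q1→N7; Q2→N7; Q3→N5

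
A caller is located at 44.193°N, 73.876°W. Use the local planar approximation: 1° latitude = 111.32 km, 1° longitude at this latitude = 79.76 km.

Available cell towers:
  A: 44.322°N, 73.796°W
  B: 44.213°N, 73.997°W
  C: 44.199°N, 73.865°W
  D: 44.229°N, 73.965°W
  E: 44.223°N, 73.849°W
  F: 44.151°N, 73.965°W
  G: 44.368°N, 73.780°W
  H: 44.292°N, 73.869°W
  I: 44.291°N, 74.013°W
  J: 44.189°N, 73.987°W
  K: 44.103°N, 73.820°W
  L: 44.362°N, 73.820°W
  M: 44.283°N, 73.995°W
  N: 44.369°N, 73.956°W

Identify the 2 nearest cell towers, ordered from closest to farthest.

C, E

Distances from 44.193°N, 73.876°W:
A: √((0.129·111.32)² + (0.080·79.76)²) = √(206.21764 + 40.71461) = 15.714 km
B: √((0.020·111.32)² + (-0.121·79.76)²) = √(4.95686 + 93.14103) = 9.904 km
C: √((0.006·111.32)² + (0.011·79.76)²) = √(0.44612 + 0.76976) = 1.103 km
D: √((0.036·111.32)² + (-0.089·79.76)²) = √(16.06022 + 50.39069) = 8.152 km
E: √((0.030·111.32)² + (0.027·79.76)²) = √(11.15293 + 4.63765) = 3.974 km
F: √((-0.042·111.32)² + (-0.089·79.76)²) = √(21.85974 + 50.39069) = 8.500 km
G: √((0.175·111.32)² + (0.096·79.76)²) = √(379.50936 + 58.62904) = 20.932 km
H: √((0.099·111.32)² + (0.007·79.76)²) = √(121.45539 + 0.31172) = 11.035 km
I: √((0.098·111.32)² + (-0.137·79.76)²) = √(119.01414 + 119.40195) = 15.441 km
J: √((-0.004·111.32)² + (-0.111·79.76)²) = √(0.19827 + 78.38198) = 8.865 km
K: √((-0.090·111.32)² + (0.056·79.76)²) = √(100.37635 + 19.95016) = 10.969 km
L: √((0.169·111.32)² + (0.056·79.76)²) = √(353.93198 + 19.95016) = 19.336 km
M: √((0.090·111.32)² + (-0.119·79.76)²) = √(100.37635 + 90.08743) = 13.801 km
N: √((0.176·111.32)² + (-0.080·79.76)²) = √(383.85900 + 40.71461) = 20.605 km
Sorted: C (1.103 km) < E (3.974 km) < D (8.152 km) < F (8.500 km) < …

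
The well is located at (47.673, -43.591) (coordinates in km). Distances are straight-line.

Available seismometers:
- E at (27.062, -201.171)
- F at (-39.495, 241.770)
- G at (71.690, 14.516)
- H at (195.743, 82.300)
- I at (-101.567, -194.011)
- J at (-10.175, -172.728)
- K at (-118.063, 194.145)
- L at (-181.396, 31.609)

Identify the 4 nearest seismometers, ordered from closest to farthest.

Distances from (47.673, -43.591):
E: 158.922 km
F: 298.378 km
G: 62.875 km
H: 194.353 km
I: 211.893 km
J: 141.502 km
K: 289.805 km
L: 241.097 km
Sorted: G (62.875 km) < J (141.502 km) < E (158.922 km) < H (194.353 km) < I (211.893 km) < L (241.097 km) < …

G, J, E, H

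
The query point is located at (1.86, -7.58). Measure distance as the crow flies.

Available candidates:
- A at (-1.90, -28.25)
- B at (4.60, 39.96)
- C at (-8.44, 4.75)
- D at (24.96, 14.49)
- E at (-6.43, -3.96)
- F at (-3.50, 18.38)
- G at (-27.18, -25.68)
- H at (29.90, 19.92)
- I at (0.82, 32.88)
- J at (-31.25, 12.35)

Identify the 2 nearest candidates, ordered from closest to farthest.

Distances from (1.86, -7.58):
A: √((-3.76)² + (-20.67)²) = √(14.1376 + 427.2489) = 21.01
B: √((2.74)² + (47.54)²) = √(7.5076 + 2260.0516) = 47.62
C: √((-10.30)² + (12.33)²) = √(106.0900 + 152.0289) = 16.07
D: √((23.10)² + (22.07)²) = √(533.6100 + 487.0849) = 31.95
E: √((-8.29)² + (3.62)²) = √(68.7241 + 13.1044) = 9.05
F: √((-5.36)² + (25.96)²) = √(28.7296 + 673.9216) = 26.51
G: √((-29.04)² + (-18.10)²) = √(843.3216 + 327.6100) = 34.22
H: √((28.04)² + (27.50)²) = √(786.2416 + 756.2500) = 39.27
I: √((-1.04)² + (40.46)²) = √(1.0816 + 1637.0116) = 40.47
J: √((-33.11)² + (19.93)²) = √(1096.2721 + 397.2049) = 38.65
Sorted: E (9.05) < C (16.07) < A (21.01) < F (26.51) < …

E, C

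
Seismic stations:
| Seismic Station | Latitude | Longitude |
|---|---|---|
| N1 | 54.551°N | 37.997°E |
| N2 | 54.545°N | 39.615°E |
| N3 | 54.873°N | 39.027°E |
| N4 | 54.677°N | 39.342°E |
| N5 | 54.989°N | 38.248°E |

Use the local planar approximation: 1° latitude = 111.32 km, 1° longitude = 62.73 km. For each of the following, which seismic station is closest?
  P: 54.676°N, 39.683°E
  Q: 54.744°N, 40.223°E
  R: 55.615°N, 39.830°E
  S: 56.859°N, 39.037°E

P→N2; Q→N2; R→N3; S→N5

P at 54.676°N, 39.683°E:
  N1: 106.674 km
  N2: 15.194 km
  N3: 46.630 km
  N4: 21.391 km
  N5: 96.526 km
  → nearest: N2 (15.194 km)
Q at 54.744°N, 40.223°E:
  N1: 141.280 km
  N2: 44.107 km
  N3: 76.387 km
  N4: 55.766 km
  N5: 126.858 km
  → nearest: N2 (44.107 km)
R at 55.615°N, 39.830°E:
  N1: 165.077 km
  N2: 119.874 km
  N3: 96.747 km
  N4: 108.813 km
  N5: 121.262 km
  → nearest: N3 (96.747 km)
S at 56.859°N, 39.037°E:
  N1: 265.080 km
  N2: 260.134 km
  N3: 221.082 km
  N4: 243.653 km
  N5: 213.971 km
  → nearest: N5 (213.971 km)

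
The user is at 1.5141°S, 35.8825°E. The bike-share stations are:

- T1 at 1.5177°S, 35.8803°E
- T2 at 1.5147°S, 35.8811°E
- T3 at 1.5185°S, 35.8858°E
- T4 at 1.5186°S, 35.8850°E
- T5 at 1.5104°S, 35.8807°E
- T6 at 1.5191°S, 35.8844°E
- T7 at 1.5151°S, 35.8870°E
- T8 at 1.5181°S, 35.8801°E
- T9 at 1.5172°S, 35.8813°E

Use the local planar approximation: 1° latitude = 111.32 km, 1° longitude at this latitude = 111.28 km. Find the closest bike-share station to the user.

T2

Distances from 1.5141°S, 35.8825°E:
T1: √((-0.0036·111.32)² + (-0.0022·111.28)²) = √(0.160602 + 0.059935) = 0.4696 km
T2: √((-0.0006·111.32)² + (-0.0014·111.28)²) = √(0.004461 + 0.024271) = 0.1695 km
T3: √((-0.0044·111.32)² + (0.0033·111.28)²) = √(0.239912 + 0.134853) = 0.6122 km
T4: √((-0.0045·111.32)² + (0.0025·111.28)²) = √(0.250941 + 0.077395) = 0.5730 km
T5: √((0.0037·111.32)² + (-0.0018·111.28)²) = √(0.169648 + 0.040122) = 0.4580 km
T6: √((-0.0050·111.32)² + (0.0019·111.28)²) = √(0.309804 + 0.044703) = 0.5954 km
T7: √((-0.0010·111.32)² + (0.0045·111.28)²) = √(0.012392 + 0.250761) = 0.5130 km
T8: √((-0.0040·111.32)² + (-0.0024·111.28)²) = √(0.198274 + 0.071327) = 0.5192 km
T9: √((-0.0031·111.32)² + (-0.0012·111.28)²) = √(0.119088 + 0.017832) = 0.3700 km
Minimum: T2 at 0.1695 km.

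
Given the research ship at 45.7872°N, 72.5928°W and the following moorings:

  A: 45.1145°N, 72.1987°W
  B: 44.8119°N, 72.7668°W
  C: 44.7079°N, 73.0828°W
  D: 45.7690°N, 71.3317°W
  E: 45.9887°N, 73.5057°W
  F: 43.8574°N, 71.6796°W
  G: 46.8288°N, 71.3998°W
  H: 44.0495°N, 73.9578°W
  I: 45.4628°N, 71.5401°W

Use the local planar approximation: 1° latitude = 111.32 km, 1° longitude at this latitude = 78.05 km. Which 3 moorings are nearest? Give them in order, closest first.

Distances from 45.7872°N, 72.5928°W:
A: √((-0.6727·111.32)² + (0.3941·78.05)²) = √(5607.757833 + 946.147148) = 80.9562 km
B: √((-0.9753·111.32)² + (-0.1740·78.05)²) = √(11787.530888 + 184.435412) = 109.4165 km
C: √((-1.0793·111.32)² + (-0.4900·78.05)²) = √(14435.464048 + 1462.641780) = 126.0877 km
D: √((-0.0182·111.32)² + (1.2611·78.05)²) = √(4.104773 + 9688.239497) = 98.4497 km
E: √((0.2015·111.32)² + (-0.9129·78.05)²) = √(503.148864 + 5076.825416) = 74.6992 km
F: √((-1.9298·111.32)² + (0.9132·78.05)²) = √(46149.924988 + 5080.162688) = 226.3406 km
G: √((1.0416·111.32)² + (1.1930·78.05)²) = √(13444.613994 + 8670.151816) = 148.7103 km
H: √((-1.7377·111.32)² + (-1.3650·78.05)²) = √(37419.329177 + 11350.398713) = 220.8387 km
I: √((-0.3244·111.32)² + (1.0527·78.05)²) = √(1304.091567 + 6750.797186) = 89.7490 km
Sorted: E (74.6992 km) < A (80.9562 km) < I (89.7490 km) < D (98.4497 km) < B (109.4165 km) < …

E, A, I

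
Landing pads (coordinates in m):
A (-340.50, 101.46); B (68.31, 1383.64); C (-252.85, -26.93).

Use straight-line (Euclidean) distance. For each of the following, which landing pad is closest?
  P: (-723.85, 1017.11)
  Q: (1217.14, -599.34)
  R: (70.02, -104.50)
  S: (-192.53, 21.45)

P at (-723.85, 1017.11):
  A: √((383.35)² + (-915.65)²) = √(146957.2225 + 838414.9225) = 992.66 m
  B: √((792.16)² + (366.53)²) = √(627517.4656 + 134344.2409) = 872.85 m
  C: √((471.00)² + (-1044.04)²) = √(221841.0000 + 1090019.5216) = 1145.36 m
  → nearest: B (872.85 m)
Q at (1217.14, -599.34):
  A: √((-1557.64)² + (700.80)²) = √(2426242.3696 + 491120.6400) = 1708.03 m
  B: √((-1148.83)² + (1982.98)²) = √(1319810.3689 + 3932209.6804) = 2291.73 m
  C: √((-1469.99)² + (572.41)²) = √(2160870.6001 + 327653.2081) = 1577.51 m
  → nearest: C (1577.51 m)
R at (70.02, -104.50):
  A: √((-410.52)² + (205.96)²) = √(168526.6704 + 42419.5216) = 459.29 m
  B: √((-1.71)² + (1488.14)²) = √(2.9241 + 2214560.6596) = 1488.14 m
  C: √((-322.87)² + (77.57)²) = √(104245.0369 + 6017.1049) = 332.06 m
  → nearest: C (332.06 m)
S at (-192.53, 21.45):
  A: √((-147.97)² + (80.01)²) = √(21895.1209 + 6401.6001) = 168.22 m
  B: √((260.84)² + (1362.19)²) = √(68037.5056 + 1855561.5961) = 1386.94 m
  C: √((-60.32)² + (-48.38)²) = √(3638.5024 + 2340.6244) = 77.32 m
  → nearest: C (77.32 m)

P→B; Q→C; R→C; S→C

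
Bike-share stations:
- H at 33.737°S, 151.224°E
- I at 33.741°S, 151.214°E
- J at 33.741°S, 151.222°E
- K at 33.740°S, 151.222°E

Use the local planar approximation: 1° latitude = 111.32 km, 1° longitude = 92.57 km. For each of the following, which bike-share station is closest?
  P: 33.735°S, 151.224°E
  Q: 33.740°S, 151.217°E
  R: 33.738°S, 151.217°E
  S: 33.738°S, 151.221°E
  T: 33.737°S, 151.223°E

P at 33.735°S, 151.224°E:
  H: √((-0.002·111.32)² + (0.000·92.57)²) = √(0.04956857 + 0.00000000) = 0.222640 km
  I: √((-0.006·111.32)² + (-0.010·92.57)²) = √(0.44611713 + 0.85692049) = 1.141507 km
  J: √((-0.006·111.32)² + (-0.002·92.57)²) = √(0.44611713 + 0.03427682) = 0.693105 km
  K: √((-0.005·111.32)² + (-0.002·92.57)²) = √(0.30980356 + 0.03427682) = 0.586584 km
  → nearest: H (0.222640 km)
Q at 33.740°S, 151.217°E:
  H: √((0.003·111.32)² + (0.007·92.57)²) = √(0.11152928 + 0.41989104) = 0.728986 km
  I: √((-0.001·111.32)² + (-0.003·92.57)²) = √(0.01239214 + 0.07712284) = 0.299191 km
  J: √((-0.001·111.32)² + (0.005·92.57)²) = √(0.01239214 + 0.21423012) = 0.476049 km
  K: √((0.000·111.32)² + (0.005·92.57)²) = √(0.00000000 + 0.21423012) = 0.462850 km
  → nearest: I (0.299191 km)
R at 33.738°S, 151.217°E:
  H: √((0.001·111.32)² + (0.007·92.57)²) = √(0.01239214 + 0.41989104) = 0.657482 km
  I: √((-0.003·111.32)² + (-0.003·92.57)²) = √(0.11152928 + 0.07712284) = 0.434341 km
  J: √((-0.003·111.32)² + (0.005·92.57)²) = √(0.11152928 + 0.21423012) = 0.570753 km
  K: √((-0.002·111.32)² + (0.005·92.57)²) = √(0.04956857 + 0.21423012) = 0.513613 km
  → nearest: I (0.434341 km)
S at 33.738°S, 151.221°E:
  H: √((0.001·111.32)² + (0.003·92.57)²) = √(0.01239214 + 0.07712284) = 0.299191 km
  I: √((-0.003·111.32)² + (-0.007·92.57)²) = √(0.11152928 + 0.41989104) = 0.728986 km
  J: √((-0.003·111.32)² + (0.001·92.57)²) = √(0.11152928 + 0.00856920) = 0.346552 km
  K: √((-0.002·111.32)² + (0.001·92.57)²) = √(0.04956857 + 0.00856920) = 0.241118 km
  → nearest: K (0.241118 km)
T at 33.737°S, 151.223°E:
  H: √((0.000·111.32)² + (0.001·92.57)²) = √(0.00000000 + 0.00856920) = 0.092570 km
  I: √((-0.004·111.32)² + (-0.009·92.57)²) = √(0.19827428 + 0.69410560) = 0.944659 km
  J: √((-0.004·111.32)² + (-0.001·92.57)²) = √(0.19827428 + 0.00856920) = 0.454800 km
  K: √((-0.003·111.32)² + (-0.001·92.57)²) = √(0.11152928 + 0.00856920) = 0.346552 km
  → nearest: H (0.092570 km)

P→H; Q→I; R→I; S→K; T→H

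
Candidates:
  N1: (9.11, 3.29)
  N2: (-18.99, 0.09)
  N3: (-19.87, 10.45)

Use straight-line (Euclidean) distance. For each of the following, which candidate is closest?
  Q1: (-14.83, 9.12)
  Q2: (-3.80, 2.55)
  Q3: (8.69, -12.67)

Q1→N3; Q2→N1; Q3→N1

Q1 at (-14.83, 9.12):
  N1: 24.64
  N2: 9.94
  N3: 5.21
  → nearest: N3 (5.21)
Q2 at (-3.80, 2.55):
  N1: 12.93
  N2: 15.39
  N3: 17.91
  → nearest: N1 (12.93)
Q3 at (8.69, -12.67):
  N1: 15.97
  N2: 30.48
  N3: 36.75
  → nearest: N1 (15.97)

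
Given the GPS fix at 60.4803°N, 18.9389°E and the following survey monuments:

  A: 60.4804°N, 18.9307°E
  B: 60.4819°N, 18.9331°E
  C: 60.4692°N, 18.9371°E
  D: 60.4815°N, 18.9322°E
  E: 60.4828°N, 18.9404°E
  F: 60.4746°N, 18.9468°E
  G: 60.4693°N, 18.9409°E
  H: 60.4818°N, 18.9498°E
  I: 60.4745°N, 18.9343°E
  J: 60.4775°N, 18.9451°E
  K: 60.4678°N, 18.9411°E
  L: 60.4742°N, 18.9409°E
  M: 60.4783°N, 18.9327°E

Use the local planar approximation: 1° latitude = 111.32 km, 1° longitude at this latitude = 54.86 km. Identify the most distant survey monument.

Distances from 60.4803°N, 18.9389°E:
A: √((0.0001·111.32)² + (-0.0082·54.86)²) = √(0.000124 + 0.202367) = 0.4500 km
B: √((0.0016·111.32)² + (-0.0058·54.86)²) = √(0.031724 + 0.101244) = 0.3646 km
C: √((-0.0111·111.32)² + (-0.0018·54.86)²) = √(1.526836 + 0.009751) = 1.2396 km
D: √((0.0012·111.32)² + (-0.0067·54.86)²) = √(0.017845 + 0.135102) = 0.3911 km
E: √((0.0025·111.32)² + (0.0015·54.86)²) = √(0.077451 + 0.006772) = 0.2902 km
F: √((-0.0057·111.32)² + (0.0079·54.86)²) = √(0.402621 + 0.187830) = 0.7684 km
G: √((-0.0110·111.32)² + (0.0020·54.86)²) = √(1.499449 + 0.012038) = 1.2294 km
H: √((0.0015·111.32)² + (0.0109·54.86)²) = √(0.027882 + 0.357573) = 0.6209 km
I: √((-0.0058·111.32)² + (-0.0046·54.86)²) = √(0.416872 + 0.063684) = 0.6932 km
J: √((-0.0028·111.32)² + (0.0062·54.86)²) = √(0.097154 + 0.115690) = 0.4614 km
K: √((-0.0125·111.32)² + (0.0022·54.86)²) = √(1.936272 + 0.014567) = 1.3967 km
L: √((-0.0061·111.32)² + (0.0020·54.86)²) = √(0.461112 + 0.012038) = 0.6879 km
M: √((-0.0020·111.32)² + (-0.0062·54.86)²) = √(0.049569 + 0.115690) = 0.4065 km
Maximum: K at 1.3967 km.

K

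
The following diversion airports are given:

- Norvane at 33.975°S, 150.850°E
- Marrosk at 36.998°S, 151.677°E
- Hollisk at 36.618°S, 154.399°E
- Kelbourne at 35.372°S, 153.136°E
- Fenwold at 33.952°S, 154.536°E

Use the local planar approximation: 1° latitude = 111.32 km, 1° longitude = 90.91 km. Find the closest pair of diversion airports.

Hollisk and Kelbourne

Pairwise distances:
Hollisk–Kelbourne: 180.062 km
Kelbourne–Fenwold: 202.944 km
Marrosk–Kelbourne: 224.402 km
Marrosk–Hollisk: 251.047 km
Norvane–Kelbourne: 259.565 km
Hollisk–Fenwold: 297.040 km
Norvane–Fenwold: 335.104 km
Norvane–Marrosk: 344.816 km
Marrosk–Fenwold: 427.235 km
Norvane–Hollisk: 436.647 km
Closest pair: Hollisk–Kelbourne at 180.062 km.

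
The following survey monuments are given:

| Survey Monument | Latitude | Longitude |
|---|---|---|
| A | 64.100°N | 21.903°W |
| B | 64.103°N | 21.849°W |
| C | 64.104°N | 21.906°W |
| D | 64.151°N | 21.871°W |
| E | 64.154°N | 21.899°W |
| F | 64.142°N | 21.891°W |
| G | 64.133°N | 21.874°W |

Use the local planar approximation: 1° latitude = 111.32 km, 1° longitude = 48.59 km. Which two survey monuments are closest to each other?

A and C

Pairwise distances:
A–C: 0.469 km
F–G: 1.298 km
E–F: 1.391 km
D–F: 1.396 km
D–E: 1.401 km
D–G: 2.009 km
E–G: 2.634 km
A–B: 2.645 km
B–C: 2.772 km
B–G: 3.554 km
C–G: 3.583 km
A–G: 3.935 km
C–F: 4.292 km
A–F: 4.712 km
B–F: 4.797 km
B–D: 5.449 km
C–D: 5.501 km
C–E: 5.576 km
A–D: 5.886 km
A–E: 6.014 km
B–E: 6.175 km
Closest pair: A–C at 0.469 km.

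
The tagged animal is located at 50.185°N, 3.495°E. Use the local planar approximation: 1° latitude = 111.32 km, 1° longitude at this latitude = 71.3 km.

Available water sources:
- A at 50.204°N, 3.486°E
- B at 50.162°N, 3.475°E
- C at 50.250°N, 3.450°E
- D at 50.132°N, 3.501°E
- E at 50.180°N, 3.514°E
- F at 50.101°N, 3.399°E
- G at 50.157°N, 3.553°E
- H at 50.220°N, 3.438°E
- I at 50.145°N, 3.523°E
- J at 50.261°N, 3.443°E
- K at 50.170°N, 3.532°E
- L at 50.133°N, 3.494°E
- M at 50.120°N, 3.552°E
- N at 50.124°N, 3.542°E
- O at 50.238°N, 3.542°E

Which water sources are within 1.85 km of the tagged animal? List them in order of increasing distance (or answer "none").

E

Distances from 50.185°N, 3.495°E:
A: 2.210 km
B: 2.931 km
C: 7.915 km
D: 5.915 km
E: 1.465 km
F: 11.588 km
G: 5.179 km
H: 5.630 km
I: 4.880 km
J: 9.237 km
K: 3.122 km
L: 5.789 km
M: 8.299 km
N: 7.572 km
O: 6.785 km
Threshold 1.85 km: E (1.465 km) is within range.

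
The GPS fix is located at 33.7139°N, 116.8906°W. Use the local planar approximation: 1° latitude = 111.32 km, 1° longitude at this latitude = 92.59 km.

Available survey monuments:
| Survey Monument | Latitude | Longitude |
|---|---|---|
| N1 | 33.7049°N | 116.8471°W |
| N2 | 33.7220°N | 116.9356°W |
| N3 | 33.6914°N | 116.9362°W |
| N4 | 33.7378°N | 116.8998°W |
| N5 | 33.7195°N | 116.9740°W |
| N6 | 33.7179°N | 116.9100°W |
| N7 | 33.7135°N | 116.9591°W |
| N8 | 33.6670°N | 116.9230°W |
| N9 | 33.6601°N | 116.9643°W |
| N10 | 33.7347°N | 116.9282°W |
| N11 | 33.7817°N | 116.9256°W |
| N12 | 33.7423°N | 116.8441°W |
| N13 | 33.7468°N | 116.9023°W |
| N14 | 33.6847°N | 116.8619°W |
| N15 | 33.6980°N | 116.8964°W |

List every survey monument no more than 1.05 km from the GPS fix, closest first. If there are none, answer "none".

none

Distances from 33.7139°N, 116.8906°W:
N1: 4.1504 km
N2: 4.2630 km
N3: 4.9091 km
N4: 2.7936 km
N5: 7.7471 km
N6: 1.8506 km
N7: 6.3426 km
N8: 6.0214 km
N9: 9.0793 km
N10: 4.1811 km
N11: 8.2138 km
N12: 5.3415 km
N13: 3.8193 km
N14: 4.1985 km
N15: 1.8497 km
Threshold 1.05 km: none within range.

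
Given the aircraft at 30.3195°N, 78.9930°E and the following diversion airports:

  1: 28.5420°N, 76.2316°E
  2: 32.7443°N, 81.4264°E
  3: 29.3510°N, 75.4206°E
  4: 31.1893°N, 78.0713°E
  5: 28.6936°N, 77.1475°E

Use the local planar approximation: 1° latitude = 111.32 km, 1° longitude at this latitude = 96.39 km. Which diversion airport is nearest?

4

Distances from 30.3195°N, 78.9930°E:
1: √((-1.7775·111.32)² + (-2.7614·96.39)²) = √(39153.051364 + 70847.185431) = 331.6628 km
2: √((2.4248·111.32)² + (2.4334·96.39)²) = √(72861.522519 + 55016.247866) = 357.6000 km
3: √((-0.9685·111.32)² + (-3.5724·96.39)²) = √(11623.733532 + 118572.539654) = 360.8272 km
4: √((0.8698·111.32)² + (-0.9217·96.39)²) = √(9375.300613 + 7893.018769) = 131.4090 km
5: √((-1.6259·111.32)² + (-1.8455·96.39)²) = √(32759.258079 + 31644.049821) = 253.7781 km
Minimum: 4 at 131.4090 km.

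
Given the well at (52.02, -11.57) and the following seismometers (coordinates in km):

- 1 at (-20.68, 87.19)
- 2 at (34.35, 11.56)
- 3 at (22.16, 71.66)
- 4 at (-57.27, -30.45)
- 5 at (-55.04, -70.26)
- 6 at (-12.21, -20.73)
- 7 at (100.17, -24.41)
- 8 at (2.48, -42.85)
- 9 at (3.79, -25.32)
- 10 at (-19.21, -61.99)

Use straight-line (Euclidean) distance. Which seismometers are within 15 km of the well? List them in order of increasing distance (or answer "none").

none

Distances from (52.02, -11.57):
1: 122.63 km
2: 29.11 km
3: 88.42 km
4: 110.91 km
5: 122.09 km
6: 64.88 km
7: 49.83 km
8: 58.59 km
9: 50.15 km
10: 87.27 km
Threshold 15 km: none within range.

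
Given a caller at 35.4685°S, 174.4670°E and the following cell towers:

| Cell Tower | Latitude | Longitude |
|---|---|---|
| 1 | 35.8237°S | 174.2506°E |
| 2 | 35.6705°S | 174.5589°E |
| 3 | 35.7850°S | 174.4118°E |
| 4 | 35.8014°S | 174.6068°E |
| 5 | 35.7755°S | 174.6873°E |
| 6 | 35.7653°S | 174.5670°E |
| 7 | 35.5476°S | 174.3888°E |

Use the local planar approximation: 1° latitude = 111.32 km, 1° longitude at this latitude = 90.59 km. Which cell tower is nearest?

Distances from 35.4685°S, 174.4670°E:
1: 44.1337 km
2: 23.9783 km
3: 35.5859 km
4: 39.1627 km
5: 39.5756 km
6: 34.2592 km
7: 11.3013 km
Minimum: 7 at 11.3013 km.

7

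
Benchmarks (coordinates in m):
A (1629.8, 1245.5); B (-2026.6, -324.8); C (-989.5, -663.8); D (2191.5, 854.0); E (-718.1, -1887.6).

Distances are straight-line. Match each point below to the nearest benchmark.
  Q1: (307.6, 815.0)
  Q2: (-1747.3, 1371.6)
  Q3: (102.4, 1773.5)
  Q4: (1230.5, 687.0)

Q1 at (307.6, 815.0):
  A: 1390.5 m
  B: 2597.6 m
  C: 1967.1 m
  D: 1884.3 m
  E: 2890.7 m
  → nearest: A (1390.5 m)
Q2 at (-1747.3, 1371.6):
  A: 3379.5 m
  B: 1719.2 m
  C: 2171.9 m
  D: 3972.7 m
  E: 3417.8 m
  → nearest: B (1719.2 m)
Q3 at (102.4, 1773.5):
  A: 1616.1 m
  B: 2989.2 m
  C: 2670.7 m
  D: 2282.5 m
  E: 3751.9 m
  → nearest: A (1616.1 m)
Q4 at (1230.5, 687.0):
  A: 686.6 m
  B: 3410.6 m
  C: 2598.7 m
  D: 975.4 m
  E: 3228.9 m
  → nearest: A (686.6 m)

Q1→A; Q2→B; Q3→A; Q4→A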